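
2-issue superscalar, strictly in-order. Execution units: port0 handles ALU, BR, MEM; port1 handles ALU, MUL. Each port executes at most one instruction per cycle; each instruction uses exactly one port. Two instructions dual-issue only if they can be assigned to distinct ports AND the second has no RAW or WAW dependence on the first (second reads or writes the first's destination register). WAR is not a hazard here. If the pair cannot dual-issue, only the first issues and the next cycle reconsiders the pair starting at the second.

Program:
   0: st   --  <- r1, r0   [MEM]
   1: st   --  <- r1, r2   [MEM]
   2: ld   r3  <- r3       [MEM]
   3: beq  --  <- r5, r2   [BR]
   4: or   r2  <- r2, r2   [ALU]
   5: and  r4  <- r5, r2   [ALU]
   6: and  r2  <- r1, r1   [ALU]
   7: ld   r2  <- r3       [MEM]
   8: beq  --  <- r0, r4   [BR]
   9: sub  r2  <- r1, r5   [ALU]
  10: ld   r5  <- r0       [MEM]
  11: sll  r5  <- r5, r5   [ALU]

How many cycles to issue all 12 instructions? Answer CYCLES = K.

  cy0 -> i0 (st.MEM) no-port MEM/MEM
  cy1 -> i1 (st.MEM) no-port MEM/MEM
  cy2 -> i2 (ld.MEM) no-port MEM/BR
  cy3 -> i3/i4 (beq.BR+or.ALU) 2-wide
  cy4 -> i5/i6 (and.ALU+and.ALU) 2-wide
  cy5 -> i7 (ld.MEM) no-port MEM/BR
  cy6 -> i8/i9 (beq.BR+sub.ALU) 2-wide
  cy7 -> i10 (ld.MEM) RAW+WAW r5
  cy8 -> i11 (sll.ALU) tail

CYCLES = 9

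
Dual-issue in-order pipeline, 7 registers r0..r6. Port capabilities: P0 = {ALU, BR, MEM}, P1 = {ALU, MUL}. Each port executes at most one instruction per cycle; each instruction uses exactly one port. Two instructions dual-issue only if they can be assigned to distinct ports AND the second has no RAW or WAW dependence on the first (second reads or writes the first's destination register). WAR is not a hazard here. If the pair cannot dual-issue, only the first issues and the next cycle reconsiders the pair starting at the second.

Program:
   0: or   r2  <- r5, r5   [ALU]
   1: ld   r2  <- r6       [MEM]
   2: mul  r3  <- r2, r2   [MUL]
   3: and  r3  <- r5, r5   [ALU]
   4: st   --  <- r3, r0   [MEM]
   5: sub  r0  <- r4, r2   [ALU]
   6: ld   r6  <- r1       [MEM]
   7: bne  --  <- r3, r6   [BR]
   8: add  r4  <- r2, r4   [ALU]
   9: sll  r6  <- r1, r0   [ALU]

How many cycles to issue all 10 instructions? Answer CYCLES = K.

t=0 i0:or ; WAW r2
t=1 i1:ld ; RAW r2
t=2 i2:mul ; WAW r3
t=3 i3:and ; RAW r3
t=4 i4+i5:st sub ; dual
t=5 i6:ld ; no-port MEM/BR
t=6 i7+i8:bne add ; dual
t=7 i9:sll ; tail

CYCLES = 8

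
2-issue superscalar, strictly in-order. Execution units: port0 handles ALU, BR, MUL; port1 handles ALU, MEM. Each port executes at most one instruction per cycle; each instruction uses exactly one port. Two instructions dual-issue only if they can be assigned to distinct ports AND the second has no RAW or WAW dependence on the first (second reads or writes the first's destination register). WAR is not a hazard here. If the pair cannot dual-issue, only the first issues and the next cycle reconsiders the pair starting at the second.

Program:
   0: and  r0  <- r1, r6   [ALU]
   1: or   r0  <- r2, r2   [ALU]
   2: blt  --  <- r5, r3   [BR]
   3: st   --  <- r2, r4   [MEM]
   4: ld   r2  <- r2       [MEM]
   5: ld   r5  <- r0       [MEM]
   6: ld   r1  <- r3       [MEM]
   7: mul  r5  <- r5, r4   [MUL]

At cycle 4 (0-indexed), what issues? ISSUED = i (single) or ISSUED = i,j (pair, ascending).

  cy0 -> i0 (and.ALU) WAW r0
  cy1 -> i1&i2 (or.ALU/blt.BR) 2-wide
  cy2 -> i3 (st.MEM) no-port MEM/MEM
  cy3 -> i4 (ld.MEM) no-port MEM/MEM
  cy4 -> i5 (ld.MEM) no-port MEM/MEM
  cy5 -> i6&i7 (ld.MEM/mul.MUL) 2-wide

ISSUED = 5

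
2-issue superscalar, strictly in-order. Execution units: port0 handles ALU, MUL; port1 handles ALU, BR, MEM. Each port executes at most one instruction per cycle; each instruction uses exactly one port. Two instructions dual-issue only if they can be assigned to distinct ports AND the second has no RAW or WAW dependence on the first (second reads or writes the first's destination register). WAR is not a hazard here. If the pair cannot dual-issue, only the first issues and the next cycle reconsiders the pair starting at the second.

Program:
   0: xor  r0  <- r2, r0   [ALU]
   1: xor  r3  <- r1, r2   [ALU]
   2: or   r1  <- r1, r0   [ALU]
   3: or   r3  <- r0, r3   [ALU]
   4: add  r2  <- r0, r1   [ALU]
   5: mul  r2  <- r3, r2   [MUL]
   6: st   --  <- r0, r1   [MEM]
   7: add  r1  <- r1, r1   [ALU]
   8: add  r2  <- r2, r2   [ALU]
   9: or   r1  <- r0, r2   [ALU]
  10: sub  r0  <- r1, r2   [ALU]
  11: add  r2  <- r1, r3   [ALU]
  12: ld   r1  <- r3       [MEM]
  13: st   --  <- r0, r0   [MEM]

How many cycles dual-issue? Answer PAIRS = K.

#0 head=0: xor/xor i0,i1 2-wide
#1 head=2: or/or i2,i3 2-wide
#2 head=4: add i4 RAW+WAW r2
#3 head=5: mul/st i5,i6 2-wide
#4 head=7: add/add i7,i8 2-wide
#5 head=9: or i9 RAW r1
#6 head=10: sub/add i10,i11 2-wide
#7 head=12: ld i12 no-port MEM/MEM
#8 head=13: st i13 tail

PAIRS = 5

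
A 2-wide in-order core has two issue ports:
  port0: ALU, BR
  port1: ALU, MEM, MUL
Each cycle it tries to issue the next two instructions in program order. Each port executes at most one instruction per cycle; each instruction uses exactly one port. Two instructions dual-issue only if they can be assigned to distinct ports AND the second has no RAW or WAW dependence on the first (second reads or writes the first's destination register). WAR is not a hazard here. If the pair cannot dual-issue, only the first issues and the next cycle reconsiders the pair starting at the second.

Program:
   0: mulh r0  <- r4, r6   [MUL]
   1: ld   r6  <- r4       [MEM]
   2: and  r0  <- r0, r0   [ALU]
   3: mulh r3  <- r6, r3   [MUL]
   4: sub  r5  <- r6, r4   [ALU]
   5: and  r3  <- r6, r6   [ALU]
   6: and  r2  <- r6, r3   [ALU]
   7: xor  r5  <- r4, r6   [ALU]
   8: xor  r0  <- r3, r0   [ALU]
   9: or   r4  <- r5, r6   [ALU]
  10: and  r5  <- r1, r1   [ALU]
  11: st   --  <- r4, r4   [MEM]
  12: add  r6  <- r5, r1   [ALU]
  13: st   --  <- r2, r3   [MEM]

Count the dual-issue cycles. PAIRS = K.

PAIRS = 6

0. mulh @i0  | no-port MUL/MEM
1. ld and @i1&i2  | dual
2. mulh sub @i3&i4  | dual
3. and @i5  | RAW r3
4. and xor @i6&i7  | dual
5. xor or @i8&i9  | dual
6. and st @i10&i11  | dual
7. add st @i12&i13  | dual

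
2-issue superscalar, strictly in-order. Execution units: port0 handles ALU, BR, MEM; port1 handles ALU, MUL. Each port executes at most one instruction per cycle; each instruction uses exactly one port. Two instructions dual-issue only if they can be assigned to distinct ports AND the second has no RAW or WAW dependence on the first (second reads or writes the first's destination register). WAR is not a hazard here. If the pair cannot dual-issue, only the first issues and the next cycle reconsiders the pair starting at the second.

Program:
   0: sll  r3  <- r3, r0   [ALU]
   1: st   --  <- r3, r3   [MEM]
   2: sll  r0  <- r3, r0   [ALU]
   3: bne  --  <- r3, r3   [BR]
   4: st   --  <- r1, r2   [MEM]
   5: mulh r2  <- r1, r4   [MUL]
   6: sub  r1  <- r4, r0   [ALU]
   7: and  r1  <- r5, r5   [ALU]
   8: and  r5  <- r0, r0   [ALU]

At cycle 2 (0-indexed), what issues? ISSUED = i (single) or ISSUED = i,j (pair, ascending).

ISSUED = 3

0. sll.ALU @i0  | RAW r3
1. st.MEM+sll.ALU @i1+i2  | dual
2. bne.BR @i3  | no-port BR/MEM
3. st.MEM+mulh.MUL @i4+i5  | dual
4. sub.ALU @i6  | WAW r1
5. and.ALU+and.ALU @i7+i8  | dual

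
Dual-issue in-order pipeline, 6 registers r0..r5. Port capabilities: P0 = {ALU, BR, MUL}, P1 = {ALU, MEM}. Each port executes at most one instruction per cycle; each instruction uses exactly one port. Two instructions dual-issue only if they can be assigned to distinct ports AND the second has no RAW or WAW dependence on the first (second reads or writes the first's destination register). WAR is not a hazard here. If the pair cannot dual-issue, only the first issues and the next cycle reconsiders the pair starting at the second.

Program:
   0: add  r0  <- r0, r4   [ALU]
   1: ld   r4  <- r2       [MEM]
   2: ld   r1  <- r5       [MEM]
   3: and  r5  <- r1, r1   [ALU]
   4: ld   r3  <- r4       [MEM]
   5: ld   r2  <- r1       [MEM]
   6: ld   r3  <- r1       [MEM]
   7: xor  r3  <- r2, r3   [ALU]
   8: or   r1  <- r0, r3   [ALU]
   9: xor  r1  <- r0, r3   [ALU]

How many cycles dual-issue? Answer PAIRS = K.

PAIRS = 2

#0 head=0: add+ld i0&i1 dual
#1 head=2: ld i2 RAW r1
#2 head=3: and+ld i3&i4 dual
#3 head=5: ld i5 no-port MEM/MEM
#4 head=6: ld i6 RAW+WAW r3
#5 head=7: xor i7 RAW r3
#6 head=8: or i8 WAW r1
#7 head=9: xor i9 tail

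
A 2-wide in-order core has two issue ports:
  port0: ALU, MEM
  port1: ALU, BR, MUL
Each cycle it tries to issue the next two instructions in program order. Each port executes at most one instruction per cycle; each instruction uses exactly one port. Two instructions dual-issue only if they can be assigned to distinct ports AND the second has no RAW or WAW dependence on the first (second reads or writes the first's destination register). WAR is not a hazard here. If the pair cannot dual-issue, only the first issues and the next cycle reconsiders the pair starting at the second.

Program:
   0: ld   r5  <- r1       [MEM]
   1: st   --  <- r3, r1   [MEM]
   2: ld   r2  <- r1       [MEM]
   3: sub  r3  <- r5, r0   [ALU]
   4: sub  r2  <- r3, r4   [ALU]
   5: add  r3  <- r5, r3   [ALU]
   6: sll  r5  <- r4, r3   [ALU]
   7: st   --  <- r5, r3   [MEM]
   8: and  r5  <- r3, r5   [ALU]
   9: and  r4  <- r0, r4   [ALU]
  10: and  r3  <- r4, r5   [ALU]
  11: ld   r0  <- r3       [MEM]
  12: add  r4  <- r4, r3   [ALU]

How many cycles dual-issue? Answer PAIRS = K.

PAIRS = 4

t=0 i0:ld.MEM ; no-port MEM/MEM
t=1 i1:st.MEM ; no-port MEM/MEM
t=2 i2/i3:ld.MEM+sub.ALU ; dual
t=3 i4/i5:sub.ALU+add.ALU ; dual
t=4 i6:sll.ALU ; RAW r5
t=5 i7/i8:st.MEM+and.ALU ; dual
t=6 i9:and.ALU ; RAW r4
t=7 i10:and.ALU ; RAW r3
t=8 i11/i12:ld.MEM+add.ALU ; dual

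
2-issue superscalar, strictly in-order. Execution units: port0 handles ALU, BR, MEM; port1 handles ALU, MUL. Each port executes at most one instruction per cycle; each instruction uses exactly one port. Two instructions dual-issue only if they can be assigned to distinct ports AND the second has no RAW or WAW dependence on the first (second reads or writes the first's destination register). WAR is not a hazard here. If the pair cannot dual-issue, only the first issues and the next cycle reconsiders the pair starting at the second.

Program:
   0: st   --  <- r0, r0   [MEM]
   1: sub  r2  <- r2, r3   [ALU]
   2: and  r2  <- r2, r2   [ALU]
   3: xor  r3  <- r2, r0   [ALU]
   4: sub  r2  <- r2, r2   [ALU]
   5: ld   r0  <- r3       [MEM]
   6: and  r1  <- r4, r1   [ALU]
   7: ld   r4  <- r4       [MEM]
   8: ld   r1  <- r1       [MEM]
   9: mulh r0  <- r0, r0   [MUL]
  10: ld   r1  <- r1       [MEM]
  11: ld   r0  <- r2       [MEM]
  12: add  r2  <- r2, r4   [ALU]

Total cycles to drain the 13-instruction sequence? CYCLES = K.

#0 head=0: st+sub i0/i1 pair
#1 head=2: and i2 RAW r2
#2 head=3: xor+sub i3/i4 pair
#3 head=5: ld+and i5/i6 pair
#4 head=7: ld i7 no-port MEM/MEM
#5 head=8: ld+mulh i8/i9 pair
#6 head=10: ld i10 no-port MEM/MEM
#7 head=11: ld+add i11/i12 pair

CYCLES = 8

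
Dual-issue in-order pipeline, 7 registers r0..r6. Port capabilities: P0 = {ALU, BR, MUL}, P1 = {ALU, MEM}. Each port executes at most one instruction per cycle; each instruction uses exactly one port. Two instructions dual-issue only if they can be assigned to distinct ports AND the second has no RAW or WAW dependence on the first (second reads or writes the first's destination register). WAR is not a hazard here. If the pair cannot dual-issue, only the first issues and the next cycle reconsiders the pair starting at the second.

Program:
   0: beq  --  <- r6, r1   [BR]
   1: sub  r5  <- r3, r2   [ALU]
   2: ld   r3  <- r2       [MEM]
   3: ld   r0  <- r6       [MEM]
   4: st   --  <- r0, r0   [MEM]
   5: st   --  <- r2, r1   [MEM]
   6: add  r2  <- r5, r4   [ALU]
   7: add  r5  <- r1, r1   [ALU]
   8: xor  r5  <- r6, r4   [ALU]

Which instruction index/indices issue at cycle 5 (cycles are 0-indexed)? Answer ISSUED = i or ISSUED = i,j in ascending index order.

ISSUED = 7

t=0 i0+i1:beq.BR/sub.ALU ; 2-wide
t=1 i2:ld.MEM ; no-port MEM/MEM
t=2 i3:ld.MEM ; no-port MEM/MEM
t=3 i4:st.MEM ; no-port MEM/MEM
t=4 i5+i6:st.MEM/add.ALU ; 2-wide
t=5 i7:add.ALU ; WAW r5
t=6 i8:xor.ALU ; tail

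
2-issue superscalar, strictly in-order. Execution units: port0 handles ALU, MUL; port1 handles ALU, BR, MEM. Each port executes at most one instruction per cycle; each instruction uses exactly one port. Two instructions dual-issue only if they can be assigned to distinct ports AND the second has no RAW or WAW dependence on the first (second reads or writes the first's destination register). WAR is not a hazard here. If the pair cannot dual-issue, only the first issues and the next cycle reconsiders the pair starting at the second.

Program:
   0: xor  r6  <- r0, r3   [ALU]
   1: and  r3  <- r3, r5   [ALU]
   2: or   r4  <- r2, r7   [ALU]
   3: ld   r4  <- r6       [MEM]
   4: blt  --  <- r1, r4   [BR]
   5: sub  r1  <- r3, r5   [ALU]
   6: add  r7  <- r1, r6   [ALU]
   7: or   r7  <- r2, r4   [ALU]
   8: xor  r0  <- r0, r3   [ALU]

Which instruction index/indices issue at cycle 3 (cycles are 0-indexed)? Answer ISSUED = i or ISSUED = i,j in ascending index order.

0. xor+and @i0,i1  | pair
1. or @i2  | WAW r4
2. ld @i3  | no-port MEM/BR
3. blt+sub @i4,i5  | pair
4. add @i6  | WAW r7
5. or+xor @i7,i8  | pair

ISSUED = 4,5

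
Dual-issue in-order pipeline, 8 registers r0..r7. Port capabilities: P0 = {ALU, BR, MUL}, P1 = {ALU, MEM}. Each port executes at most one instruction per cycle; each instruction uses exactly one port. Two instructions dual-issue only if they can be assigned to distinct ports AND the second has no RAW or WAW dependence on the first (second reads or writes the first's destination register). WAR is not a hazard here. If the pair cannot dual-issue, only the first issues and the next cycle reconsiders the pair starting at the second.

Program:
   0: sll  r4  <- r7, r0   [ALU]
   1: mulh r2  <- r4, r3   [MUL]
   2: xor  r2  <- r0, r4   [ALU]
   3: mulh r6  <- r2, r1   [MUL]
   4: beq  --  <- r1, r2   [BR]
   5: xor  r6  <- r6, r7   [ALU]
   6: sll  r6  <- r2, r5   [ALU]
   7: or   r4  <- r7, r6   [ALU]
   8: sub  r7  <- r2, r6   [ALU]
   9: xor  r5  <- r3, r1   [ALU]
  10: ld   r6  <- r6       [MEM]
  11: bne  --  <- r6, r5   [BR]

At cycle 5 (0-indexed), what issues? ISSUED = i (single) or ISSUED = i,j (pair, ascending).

t=0 i0:sll.ALU ; RAW r4
t=1 i1:mulh.MUL ; WAW r2
t=2 i2:xor.ALU ; RAW r2
t=3 i3:mulh.MUL ; no-port MUL/BR
t=4 i4&i5:beq.BR+xor.ALU ; dual
t=5 i6:sll.ALU ; RAW r6
t=6 i7&i8:or.ALU+sub.ALU ; dual
t=7 i9&i10:xor.ALU+ld.MEM ; dual
t=8 i11:bne.BR ; tail

ISSUED = 6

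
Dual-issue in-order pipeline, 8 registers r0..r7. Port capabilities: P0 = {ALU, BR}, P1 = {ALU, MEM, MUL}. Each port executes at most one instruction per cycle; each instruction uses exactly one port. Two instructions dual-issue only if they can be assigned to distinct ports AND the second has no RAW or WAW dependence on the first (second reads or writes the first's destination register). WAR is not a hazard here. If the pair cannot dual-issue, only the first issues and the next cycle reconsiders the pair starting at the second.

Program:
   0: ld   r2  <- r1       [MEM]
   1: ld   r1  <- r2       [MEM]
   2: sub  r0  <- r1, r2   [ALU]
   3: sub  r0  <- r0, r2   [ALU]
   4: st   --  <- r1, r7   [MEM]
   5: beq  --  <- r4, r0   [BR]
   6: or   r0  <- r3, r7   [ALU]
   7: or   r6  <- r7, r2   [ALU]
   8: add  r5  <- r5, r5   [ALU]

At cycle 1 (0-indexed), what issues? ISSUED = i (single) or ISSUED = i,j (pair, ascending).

t=0 i0:ld ; no-port MEM/MEM
t=1 i1:ld ; RAW r1
t=2 i2:sub ; RAW+WAW r0
t=3 i3&i4:sub st ; dual
t=4 i5&i6:beq or ; dual
t=5 i7&i8:or add ; dual

ISSUED = 1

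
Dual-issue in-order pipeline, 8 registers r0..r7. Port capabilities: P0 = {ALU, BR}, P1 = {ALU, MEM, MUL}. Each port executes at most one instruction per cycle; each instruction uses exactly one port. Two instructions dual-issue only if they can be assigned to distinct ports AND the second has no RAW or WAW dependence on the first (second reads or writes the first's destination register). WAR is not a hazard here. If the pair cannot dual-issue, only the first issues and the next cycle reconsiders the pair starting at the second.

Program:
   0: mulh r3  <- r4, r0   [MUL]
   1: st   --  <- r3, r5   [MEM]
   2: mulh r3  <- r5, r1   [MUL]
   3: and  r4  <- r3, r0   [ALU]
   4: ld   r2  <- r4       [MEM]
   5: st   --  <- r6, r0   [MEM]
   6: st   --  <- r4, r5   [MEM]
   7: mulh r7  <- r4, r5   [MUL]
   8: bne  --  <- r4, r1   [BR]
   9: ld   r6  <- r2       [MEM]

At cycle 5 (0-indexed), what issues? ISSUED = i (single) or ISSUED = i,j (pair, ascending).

t=0 i0:mulh.MUL ; no-port MUL/MEM
t=1 i1:st.MEM ; no-port MEM/MUL
t=2 i2:mulh.MUL ; RAW r3
t=3 i3:and.ALU ; RAW r4
t=4 i4:ld.MEM ; no-port MEM/MEM
t=5 i5:st.MEM ; no-port MEM/MEM
t=6 i6:st.MEM ; no-port MEM/MUL
t=7 i7+i8:mulh.MUL;bne.BR ; pair
t=8 i9:ld.MEM ; tail

ISSUED = 5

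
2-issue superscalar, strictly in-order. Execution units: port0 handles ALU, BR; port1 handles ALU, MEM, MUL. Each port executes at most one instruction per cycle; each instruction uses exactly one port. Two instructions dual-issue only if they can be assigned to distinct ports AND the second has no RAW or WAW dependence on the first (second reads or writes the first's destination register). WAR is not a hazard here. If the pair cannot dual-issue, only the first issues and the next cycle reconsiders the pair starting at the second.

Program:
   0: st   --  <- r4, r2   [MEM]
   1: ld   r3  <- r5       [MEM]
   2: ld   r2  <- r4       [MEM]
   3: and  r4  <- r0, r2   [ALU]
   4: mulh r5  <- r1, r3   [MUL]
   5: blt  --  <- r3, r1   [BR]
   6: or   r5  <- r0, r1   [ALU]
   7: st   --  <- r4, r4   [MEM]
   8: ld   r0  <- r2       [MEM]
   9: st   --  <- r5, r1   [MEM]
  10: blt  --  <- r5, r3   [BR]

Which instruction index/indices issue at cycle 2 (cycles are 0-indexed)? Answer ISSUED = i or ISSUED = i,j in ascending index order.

[0] i0  st  -- no-port MEM/MEM
[1] i1  ld  -- no-port MEM/MEM
[2] i2  ld  -- RAW r2
[3] i3/i4  and;mulh  -- dual
[4] i5/i6  blt;or  -- dual
[5] i7  st  -- no-port MEM/MEM
[6] i8  ld  -- no-port MEM/MEM
[7] i9/i10  st;blt  -- dual

ISSUED = 2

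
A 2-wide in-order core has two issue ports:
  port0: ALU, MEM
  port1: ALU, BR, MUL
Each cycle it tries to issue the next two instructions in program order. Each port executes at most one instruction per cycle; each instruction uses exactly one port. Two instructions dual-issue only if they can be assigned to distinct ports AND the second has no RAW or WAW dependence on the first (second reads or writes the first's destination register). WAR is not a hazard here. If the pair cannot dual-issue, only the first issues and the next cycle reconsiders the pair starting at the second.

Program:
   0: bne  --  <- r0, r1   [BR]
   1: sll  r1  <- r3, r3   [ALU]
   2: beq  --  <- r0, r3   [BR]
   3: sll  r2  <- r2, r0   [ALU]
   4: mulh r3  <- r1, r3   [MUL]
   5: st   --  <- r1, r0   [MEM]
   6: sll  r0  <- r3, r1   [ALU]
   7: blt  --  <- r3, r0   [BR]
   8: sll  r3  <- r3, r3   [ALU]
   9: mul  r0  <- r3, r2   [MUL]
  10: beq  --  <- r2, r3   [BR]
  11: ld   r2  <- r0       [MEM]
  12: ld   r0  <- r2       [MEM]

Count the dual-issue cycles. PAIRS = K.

#0 head=0: bne.BR sll.ALU i0/i1 pair
#1 head=2: beq.BR sll.ALU i2/i3 pair
#2 head=4: mulh.MUL st.MEM i4/i5 pair
#3 head=6: sll.ALU i6 RAW r0
#4 head=7: blt.BR sll.ALU i7/i8 pair
#5 head=9: mul.MUL i9 no-port MUL/BR
#6 head=10: beq.BR ld.MEM i10/i11 pair
#7 head=12: ld.MEM i12 tail

PAIRS = 5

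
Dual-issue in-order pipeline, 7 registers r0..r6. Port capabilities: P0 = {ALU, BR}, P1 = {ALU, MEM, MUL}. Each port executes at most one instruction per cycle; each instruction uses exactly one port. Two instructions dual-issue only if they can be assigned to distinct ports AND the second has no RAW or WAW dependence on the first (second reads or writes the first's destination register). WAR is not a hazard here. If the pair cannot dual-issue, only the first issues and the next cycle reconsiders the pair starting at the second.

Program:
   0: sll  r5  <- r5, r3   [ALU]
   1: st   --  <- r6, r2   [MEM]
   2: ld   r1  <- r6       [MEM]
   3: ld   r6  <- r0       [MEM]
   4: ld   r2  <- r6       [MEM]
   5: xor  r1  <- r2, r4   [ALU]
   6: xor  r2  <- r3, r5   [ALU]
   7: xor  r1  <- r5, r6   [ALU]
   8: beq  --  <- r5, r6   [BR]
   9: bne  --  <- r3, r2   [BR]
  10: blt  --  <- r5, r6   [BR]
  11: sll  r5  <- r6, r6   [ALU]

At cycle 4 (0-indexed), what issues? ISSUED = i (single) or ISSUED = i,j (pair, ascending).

ISSUED = 5,6

t=0 i0+i1:sll.ALU+st.MEM ; 2-wide
t=1 i2:ld.MEM ; no-port MEM/MEM
t=2 i3:ld.MEM ; no-port MEM/MEM
t=3 i4:ld.MEM ; RAW r2
t=4 i5+i6:xor.ALU+xor.ALU ; 2-wide
t=5 i7+i8:xor.ALU+beq.BR ; 2-wide
t=6 i9:bne.BR ; no-port BR/BR
t=7 i10+i11:blt.BR+sll.ALU ; 2-wide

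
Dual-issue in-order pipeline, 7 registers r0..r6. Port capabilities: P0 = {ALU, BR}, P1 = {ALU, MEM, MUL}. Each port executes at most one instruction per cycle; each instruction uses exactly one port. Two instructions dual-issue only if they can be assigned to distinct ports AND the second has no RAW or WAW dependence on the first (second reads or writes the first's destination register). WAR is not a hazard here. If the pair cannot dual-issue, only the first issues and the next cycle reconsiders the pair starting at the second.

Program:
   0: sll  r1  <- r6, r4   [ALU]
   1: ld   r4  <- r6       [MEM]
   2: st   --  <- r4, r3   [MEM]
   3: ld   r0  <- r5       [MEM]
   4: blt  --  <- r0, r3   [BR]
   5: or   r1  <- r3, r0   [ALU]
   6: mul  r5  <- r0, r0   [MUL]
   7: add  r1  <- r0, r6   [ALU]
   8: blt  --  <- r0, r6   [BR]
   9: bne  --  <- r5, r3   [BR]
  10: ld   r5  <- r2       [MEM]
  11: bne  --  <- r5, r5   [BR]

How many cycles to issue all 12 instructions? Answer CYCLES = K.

CYCLES = 8

t=0 i0/i1:sll;ld ; 2-wide
t=1 i2:st ; no-port MEM/MEM
t=2 i3:ld ; RAW r0
t=3 i4/i5:blt;or ; 2-wide
t=4 i6/i7:mul;add ; 2-wide
t=5 i8:blt ; no-port BR/BR
t=6 i9/i10:bne;ld ; 2-wide
t=7 i11:bne ; tail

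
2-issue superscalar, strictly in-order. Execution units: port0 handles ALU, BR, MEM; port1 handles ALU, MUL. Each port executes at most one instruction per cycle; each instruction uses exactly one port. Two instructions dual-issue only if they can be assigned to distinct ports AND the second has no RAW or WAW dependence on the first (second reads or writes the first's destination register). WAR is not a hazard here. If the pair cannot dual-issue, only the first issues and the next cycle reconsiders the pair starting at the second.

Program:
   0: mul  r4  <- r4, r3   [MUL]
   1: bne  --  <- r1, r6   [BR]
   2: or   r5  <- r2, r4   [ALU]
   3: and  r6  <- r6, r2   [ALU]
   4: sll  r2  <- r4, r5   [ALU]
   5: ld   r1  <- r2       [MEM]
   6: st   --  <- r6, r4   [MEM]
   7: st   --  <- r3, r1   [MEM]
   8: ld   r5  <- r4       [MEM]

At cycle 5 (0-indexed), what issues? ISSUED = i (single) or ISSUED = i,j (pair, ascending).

  cy0 -> i0&i1 (mul;bne) pair
  cy1 -> i2&i3 (or;and) pair
  cy2 -> i4 (sll) RAW r2
  cy3 -> i5 (ld) no-port MEM/MEM
  cy4 -> i6 (st) no-port MEM/MEM
  cy5 -> i7 (st) no-port MEM/MEM
  cy6 -> i8 (ld) tail

ISSUED = 7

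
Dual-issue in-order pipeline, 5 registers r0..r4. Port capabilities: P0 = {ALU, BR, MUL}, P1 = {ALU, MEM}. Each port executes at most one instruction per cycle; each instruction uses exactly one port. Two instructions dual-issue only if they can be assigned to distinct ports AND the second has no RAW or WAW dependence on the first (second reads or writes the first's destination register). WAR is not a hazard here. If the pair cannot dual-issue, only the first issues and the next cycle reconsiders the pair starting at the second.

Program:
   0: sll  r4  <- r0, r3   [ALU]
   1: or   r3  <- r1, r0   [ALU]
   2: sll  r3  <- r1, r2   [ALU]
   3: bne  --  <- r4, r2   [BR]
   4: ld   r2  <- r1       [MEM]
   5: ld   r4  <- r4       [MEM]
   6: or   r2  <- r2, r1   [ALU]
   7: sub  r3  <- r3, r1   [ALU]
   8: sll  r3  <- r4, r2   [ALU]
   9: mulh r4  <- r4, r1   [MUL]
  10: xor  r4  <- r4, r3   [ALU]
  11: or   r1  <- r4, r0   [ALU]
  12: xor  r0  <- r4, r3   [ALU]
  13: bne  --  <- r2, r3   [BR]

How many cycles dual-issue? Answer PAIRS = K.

0. sll.ALU/or.ALU @i0&i1  | dual
1. sll.ALU/bne.BR @i2&i3  | dual
2. ld.MEM @i4  | no-port MEM/MEM
3. ld.MEM/or.ALU @i5&i6  | dual
4. sub.ALU @i7  | WAW r3
5. sll.ALU/mulh.MUL @i8&i9  | dual
6. xor.ALU @i10  | RAW r4
7. or.ALU/xor.ALU @i11&i12  | dual
8. bne.BR @i13  | tail

PAIRS = 5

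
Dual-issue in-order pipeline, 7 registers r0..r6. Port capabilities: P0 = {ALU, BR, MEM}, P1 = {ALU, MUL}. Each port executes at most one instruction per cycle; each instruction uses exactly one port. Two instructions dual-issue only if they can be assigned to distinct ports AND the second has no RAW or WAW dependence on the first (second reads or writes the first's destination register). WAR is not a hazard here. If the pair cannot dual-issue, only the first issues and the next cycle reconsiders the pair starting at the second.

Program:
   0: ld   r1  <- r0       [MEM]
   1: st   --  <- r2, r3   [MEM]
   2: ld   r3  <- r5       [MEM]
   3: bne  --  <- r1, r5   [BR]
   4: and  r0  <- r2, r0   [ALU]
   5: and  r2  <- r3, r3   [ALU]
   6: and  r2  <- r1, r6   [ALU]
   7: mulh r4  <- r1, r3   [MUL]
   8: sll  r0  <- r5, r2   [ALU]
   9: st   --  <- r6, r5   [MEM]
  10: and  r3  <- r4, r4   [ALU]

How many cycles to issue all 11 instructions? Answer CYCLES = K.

c0: i0 ld  no-port MEM/MEM
c1: i1 st  no-port MEM/MEM
c2: i2 ld  no-port MEM/BR
c3: i3&i4 bne/and  pair
c4: i5 and  WAW r2
c5: i6&i7 and/mulh  pair
c6: i8&i9 sll/st  pair
c7: i10 and  tail

CYCLES = 8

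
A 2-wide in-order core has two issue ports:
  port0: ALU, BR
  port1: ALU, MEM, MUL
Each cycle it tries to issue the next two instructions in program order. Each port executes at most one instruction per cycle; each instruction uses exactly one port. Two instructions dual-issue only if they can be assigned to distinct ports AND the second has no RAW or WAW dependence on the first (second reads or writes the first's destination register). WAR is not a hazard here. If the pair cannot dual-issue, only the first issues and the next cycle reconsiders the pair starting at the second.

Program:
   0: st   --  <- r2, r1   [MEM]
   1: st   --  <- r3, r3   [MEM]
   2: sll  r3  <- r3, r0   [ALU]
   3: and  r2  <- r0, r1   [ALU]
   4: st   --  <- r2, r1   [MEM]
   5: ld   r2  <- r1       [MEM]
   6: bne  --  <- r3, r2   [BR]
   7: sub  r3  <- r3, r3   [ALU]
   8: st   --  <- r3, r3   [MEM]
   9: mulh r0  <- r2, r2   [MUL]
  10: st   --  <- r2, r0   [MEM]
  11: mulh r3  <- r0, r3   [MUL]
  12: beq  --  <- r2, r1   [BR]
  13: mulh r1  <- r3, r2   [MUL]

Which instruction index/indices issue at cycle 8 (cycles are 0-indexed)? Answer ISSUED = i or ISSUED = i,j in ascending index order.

[0] i0  st.MEM  -- no-port MEM/MEM
[1] i1/i2  st.MEM/sll.ALU  -- 2-wide
[2] i3  and.ALU  -- RAW r2
[3] i4  st.MEM  -- no-port MEM/MEM
[4] i5  ld.MEM  -- RAW r2
[5] i6/i7  bne.BR/sub.ALU  -- 2-wide
[6] i8  st.MEM  -- no-port MEM/MUL
[7] i9  mulh.MUL  -- no-port MUL/MEM
[8] i10  st.MEM  -- no-port MEM/MUL
[9] i11/i12  mulh.MUL/beq.BR  -- 2-wide
[10] i13  mulh.MUL  -- tail

ISSUED = 10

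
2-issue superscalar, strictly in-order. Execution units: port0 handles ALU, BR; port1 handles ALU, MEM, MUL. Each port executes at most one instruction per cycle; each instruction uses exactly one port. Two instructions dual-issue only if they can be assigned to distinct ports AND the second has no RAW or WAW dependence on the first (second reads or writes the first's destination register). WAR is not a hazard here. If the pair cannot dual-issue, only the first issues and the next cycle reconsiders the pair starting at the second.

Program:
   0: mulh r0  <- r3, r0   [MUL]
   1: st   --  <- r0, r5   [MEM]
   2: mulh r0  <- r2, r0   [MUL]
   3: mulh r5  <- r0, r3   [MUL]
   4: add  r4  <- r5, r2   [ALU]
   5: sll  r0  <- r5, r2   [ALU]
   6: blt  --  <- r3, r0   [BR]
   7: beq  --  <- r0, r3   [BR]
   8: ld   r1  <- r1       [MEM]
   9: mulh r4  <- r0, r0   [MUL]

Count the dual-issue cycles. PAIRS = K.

PAIRS = 2

0. mulh.MUL @i0  | no-port MUL/MEM
1. st.MEM @i1  | no-port MEM/MUL
2. mulh.MUL @i2  | no-port MUL/MUL
3. mulh.MUL @i3  | RAW r5
4. add.ALU;sll.ALU @i4,i5  | dual
5. blt.BR @i6  | no-port BR/BR
6. beq.BR;ld.MEM @i7,i8  | dual
7. mulh.MUL @i9  | tail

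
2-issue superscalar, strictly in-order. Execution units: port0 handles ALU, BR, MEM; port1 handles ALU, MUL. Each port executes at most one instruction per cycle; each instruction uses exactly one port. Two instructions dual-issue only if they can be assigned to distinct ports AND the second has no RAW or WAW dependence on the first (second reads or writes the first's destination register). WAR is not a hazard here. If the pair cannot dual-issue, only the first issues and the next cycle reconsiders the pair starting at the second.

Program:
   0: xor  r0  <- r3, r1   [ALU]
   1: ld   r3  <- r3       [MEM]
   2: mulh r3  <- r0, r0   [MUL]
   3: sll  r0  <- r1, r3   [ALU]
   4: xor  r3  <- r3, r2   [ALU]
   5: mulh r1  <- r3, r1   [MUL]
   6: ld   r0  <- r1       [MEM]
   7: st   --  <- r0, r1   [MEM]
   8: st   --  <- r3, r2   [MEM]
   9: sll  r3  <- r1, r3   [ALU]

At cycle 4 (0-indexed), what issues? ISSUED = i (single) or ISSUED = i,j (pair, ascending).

#0 head=0: xor.ALU;ld.MEM i0+i1 dual
#1 head=2: mulh.MUL i2 RAW r3
#2 head=3: sll.ALU;xor.ALU i3+i4 dual
#3 head=5: mulh.MUL i5 RAW r1
#4 head=6: ld.MEM i6 no-port MEM/MEM
#5 head=7: st.MEM i7 no-port MEM/MEM
#6 head=8: st.MEM;sll.ALU i8+i9 dual

ISSUED = 6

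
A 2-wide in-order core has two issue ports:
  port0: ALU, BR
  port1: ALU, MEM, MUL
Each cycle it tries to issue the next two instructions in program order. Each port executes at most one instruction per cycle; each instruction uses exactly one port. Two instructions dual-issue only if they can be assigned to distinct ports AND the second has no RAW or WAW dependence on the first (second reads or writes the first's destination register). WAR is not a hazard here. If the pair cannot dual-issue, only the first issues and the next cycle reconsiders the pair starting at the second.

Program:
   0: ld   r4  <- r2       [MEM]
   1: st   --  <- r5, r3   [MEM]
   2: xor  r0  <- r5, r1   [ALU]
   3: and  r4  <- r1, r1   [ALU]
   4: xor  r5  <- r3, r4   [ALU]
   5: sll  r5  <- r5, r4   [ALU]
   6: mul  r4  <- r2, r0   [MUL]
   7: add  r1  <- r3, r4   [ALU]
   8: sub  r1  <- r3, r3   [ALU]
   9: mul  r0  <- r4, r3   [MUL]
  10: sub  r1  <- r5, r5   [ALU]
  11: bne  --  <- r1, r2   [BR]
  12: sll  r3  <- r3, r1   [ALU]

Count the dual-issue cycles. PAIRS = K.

c0: i0 ld  no-port MEM/MEM
c1: i1,i2 st+xor  pair
c2: i3 and  RAW r4
c3: i4 xor  RAW+WAW r5
c4: i5,i6 sll+mul  pair
c5: i7 add  WAW r1
c6: i8,i9 sub+mul  pair
c7: i10 sub  RAW r1
c8: i11,i12 bne+sll  pair

PAIRS = 4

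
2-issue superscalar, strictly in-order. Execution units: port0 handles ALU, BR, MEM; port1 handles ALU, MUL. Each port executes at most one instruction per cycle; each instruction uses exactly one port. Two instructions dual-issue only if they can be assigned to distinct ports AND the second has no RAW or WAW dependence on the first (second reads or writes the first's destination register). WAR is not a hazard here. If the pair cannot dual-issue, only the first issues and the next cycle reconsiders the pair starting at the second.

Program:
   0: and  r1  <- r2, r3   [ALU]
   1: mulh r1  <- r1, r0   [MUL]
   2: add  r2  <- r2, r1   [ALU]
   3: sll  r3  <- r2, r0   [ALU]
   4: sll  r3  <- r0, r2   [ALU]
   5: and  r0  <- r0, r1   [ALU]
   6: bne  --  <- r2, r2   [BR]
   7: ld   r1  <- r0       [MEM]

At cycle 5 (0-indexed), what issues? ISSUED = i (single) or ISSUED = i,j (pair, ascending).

ISSUED = 6

#0 head=0: and.ALU i0 RAW+WAW r1
#1 head=1: mulh.MUL i1 RAW r1
#2 head=2: add.ALU i2 RAW r2
#3 head=3: sll.ALU i3 WAW r3
#4 head=4: sll.ALU+and.ALU i4&i5 2-wide
#5 head=6: bne.BR i6 no-port BR/MEM
#6 head=7: ld.MEM i7 tail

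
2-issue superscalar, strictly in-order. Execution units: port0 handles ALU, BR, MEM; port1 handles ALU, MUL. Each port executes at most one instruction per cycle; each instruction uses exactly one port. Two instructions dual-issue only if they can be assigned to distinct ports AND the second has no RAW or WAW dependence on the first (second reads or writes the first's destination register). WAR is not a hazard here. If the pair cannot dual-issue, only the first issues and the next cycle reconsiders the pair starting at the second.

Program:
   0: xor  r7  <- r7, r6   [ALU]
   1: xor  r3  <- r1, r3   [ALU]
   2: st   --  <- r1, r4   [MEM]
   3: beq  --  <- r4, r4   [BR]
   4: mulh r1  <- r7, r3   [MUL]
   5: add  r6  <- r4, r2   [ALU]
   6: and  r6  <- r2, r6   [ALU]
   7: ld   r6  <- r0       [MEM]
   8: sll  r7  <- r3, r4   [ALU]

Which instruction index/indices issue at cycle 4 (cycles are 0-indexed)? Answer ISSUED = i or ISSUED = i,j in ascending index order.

ISSUED = 6

0. xor;xor @i0/i1  | 2-wide
1. st @i2  | no-port MEM/BR
2. beq;mulh @i3/i4  | 2-wide
3. add @i5  | RAW+WAW r6
4. and @i6  | WAW r6
5. ld;sll @i7/i8  | 2-wide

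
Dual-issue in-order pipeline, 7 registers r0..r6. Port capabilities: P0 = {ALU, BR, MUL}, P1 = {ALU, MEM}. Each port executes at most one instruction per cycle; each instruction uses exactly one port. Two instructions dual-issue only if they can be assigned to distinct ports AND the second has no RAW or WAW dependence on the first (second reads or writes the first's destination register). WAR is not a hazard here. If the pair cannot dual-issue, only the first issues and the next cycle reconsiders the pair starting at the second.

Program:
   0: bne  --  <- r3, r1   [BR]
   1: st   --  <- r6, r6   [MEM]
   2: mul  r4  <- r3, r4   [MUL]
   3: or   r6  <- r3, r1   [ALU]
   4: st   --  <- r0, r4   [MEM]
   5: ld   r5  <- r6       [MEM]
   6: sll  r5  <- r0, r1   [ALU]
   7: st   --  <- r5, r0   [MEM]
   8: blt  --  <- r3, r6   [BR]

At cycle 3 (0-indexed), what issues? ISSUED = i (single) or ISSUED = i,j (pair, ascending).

  cy0 -> i0,i1 (bne/st) dual
  cy1 -> i2,i3 (mul/or) dual
  cy2 -> i4 (st) no-port MEM/MEM
  cy3 -> i5 (ld) WAW r5
  cy4 -> i6 (sll) RAW r5
  cy5 -> i7,i8 (st/blt) dual

ISSUED = 5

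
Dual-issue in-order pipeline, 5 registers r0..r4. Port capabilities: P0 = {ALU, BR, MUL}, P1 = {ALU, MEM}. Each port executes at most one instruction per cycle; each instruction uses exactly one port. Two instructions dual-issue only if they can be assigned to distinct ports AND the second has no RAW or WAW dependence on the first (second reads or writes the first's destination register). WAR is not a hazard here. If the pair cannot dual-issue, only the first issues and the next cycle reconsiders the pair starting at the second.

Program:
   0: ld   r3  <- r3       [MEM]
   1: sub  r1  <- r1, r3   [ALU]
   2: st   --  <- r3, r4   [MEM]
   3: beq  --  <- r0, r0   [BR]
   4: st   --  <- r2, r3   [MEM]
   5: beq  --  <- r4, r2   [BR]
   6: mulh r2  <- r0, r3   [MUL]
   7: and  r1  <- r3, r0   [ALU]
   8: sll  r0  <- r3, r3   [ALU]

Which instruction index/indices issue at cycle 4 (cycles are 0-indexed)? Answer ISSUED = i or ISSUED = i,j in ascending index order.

ISSUED = 6,7

0. ld.MEM @i0  | RAW r3
1. sub.ALU;st.MEM @i1+i2  | pair
2. beq.BR;st.MEM @i3+i4  | pair
3. beq.BR @i5  | no-port BR/MUL
4. mulh.MUL;and.ALU @i6+i7  | pair
5. sll.ALU @i8  | tail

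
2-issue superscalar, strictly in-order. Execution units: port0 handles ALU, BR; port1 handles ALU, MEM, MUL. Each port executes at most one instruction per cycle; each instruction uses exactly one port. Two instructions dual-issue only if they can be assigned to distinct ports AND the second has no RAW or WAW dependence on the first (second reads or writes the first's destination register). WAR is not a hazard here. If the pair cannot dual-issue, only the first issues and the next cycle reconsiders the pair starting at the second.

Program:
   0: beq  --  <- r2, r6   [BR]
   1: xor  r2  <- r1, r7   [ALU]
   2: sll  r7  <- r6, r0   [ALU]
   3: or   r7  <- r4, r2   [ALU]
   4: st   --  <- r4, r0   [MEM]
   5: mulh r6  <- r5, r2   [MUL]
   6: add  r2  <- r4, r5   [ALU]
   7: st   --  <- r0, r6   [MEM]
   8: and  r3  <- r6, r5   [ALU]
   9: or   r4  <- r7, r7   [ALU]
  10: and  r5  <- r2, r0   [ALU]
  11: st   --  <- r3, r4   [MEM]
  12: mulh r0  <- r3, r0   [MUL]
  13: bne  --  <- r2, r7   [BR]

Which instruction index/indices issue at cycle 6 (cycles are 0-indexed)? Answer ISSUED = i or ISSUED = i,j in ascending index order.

ISSUED = 11

#0 head=0: beq.BR/xor.ALU i0/i1 2-wide
#1 head=2: sll.ALU i2 WAW r7
#2 head=3: or.ALU/st.MEM i3/i4 2-wide
#3 head=5: mulh.MUL/add.ALU i5/i6 2-wide
#4 head=7: st.MEM/and.ALU i7/i8 2-wide
#5 head=9: or.ALU/and.ALU i9/i10 2-wide
#6 head=11: st.MEM i11 no-port MEM/MUL
#7 head=12: mulh.MUL/bne.BR i12/i13 2-wide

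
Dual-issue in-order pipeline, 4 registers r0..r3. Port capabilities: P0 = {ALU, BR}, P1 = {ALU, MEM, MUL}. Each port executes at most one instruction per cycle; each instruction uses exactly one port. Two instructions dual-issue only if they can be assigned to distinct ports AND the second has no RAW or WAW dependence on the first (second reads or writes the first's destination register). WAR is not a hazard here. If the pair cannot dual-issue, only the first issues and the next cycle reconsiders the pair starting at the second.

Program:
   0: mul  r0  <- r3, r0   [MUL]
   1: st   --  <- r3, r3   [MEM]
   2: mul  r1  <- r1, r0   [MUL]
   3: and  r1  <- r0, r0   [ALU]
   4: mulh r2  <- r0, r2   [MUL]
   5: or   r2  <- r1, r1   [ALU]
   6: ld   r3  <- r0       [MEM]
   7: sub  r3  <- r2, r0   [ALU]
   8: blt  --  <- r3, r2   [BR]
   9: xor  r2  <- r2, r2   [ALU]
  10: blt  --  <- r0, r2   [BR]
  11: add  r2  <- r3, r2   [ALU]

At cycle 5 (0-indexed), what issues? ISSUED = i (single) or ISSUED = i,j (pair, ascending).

t=0 i0:mul ; no-port MUL/MEM
t=1 i1:st ; no-port MEM/MUL
t=2 i2:mul ; WAW r1
t=3 i3,i4:and/mulh ; pair
t=4 i5,i6:or/ld ; pair
t=5 i7:sub ; RAW r3
t=6 i8,i9:blt/xor ; pair
t=7 i10,i11:blt/add ; pair

ISSUED = 7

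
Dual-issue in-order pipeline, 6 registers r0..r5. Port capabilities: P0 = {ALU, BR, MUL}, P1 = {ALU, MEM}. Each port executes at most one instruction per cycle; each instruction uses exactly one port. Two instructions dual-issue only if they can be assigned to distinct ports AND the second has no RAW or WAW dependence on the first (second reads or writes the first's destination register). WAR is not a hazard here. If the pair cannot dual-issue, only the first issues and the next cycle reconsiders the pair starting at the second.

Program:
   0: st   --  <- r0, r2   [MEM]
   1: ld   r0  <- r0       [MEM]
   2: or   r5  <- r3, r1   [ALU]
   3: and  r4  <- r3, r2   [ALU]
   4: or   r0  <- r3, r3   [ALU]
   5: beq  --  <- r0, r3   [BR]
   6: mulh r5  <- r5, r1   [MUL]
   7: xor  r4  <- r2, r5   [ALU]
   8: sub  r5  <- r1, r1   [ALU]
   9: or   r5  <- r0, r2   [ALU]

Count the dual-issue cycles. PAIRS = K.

PAIRS = 3

  cy0 -> i0 (st.MEM) no-port MEM/MEM
  cy1 -> i1,i2 (ld.MEM+or.ALU) dual
  cy2 -> i3,i4 (and.ALU+or.ALU) dual
  cy3 -> i5 (beq.BR) no-port BR/MUL
  cy4 -> i6 (mulh.MUL) RAW r5
  cy5 -> i7,i8 (xor.ALU+sub.ALU) dual
  cy6 -> i9 (or.ALU) tail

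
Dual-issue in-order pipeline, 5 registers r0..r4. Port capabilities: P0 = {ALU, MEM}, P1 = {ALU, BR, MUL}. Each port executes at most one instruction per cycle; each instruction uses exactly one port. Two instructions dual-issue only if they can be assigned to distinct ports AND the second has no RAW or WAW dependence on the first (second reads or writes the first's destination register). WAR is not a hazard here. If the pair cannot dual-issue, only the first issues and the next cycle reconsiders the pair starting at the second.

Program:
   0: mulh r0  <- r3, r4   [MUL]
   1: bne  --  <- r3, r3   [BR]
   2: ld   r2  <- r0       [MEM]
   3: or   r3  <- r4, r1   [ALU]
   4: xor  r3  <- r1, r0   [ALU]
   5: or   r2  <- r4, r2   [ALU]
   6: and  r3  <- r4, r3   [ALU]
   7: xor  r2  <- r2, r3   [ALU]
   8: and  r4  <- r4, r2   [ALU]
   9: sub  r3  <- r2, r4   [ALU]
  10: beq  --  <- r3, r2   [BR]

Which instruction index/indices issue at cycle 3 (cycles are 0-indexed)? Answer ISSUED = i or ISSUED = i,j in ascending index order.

  cy0 -> i0 (mulh) no-port MUL/BR
  cy1 -> i1/i2 (bne+ld) 2-wide
  cy2 -> i3 (or) WAW r3
  cy3 -> i4/i5 (xor+or) 2-wide
  cy4 -> i6 (and) RAW r3
  cy5 -> i7 (xor) RAW r2
  cy6 -> i8 (and) RAW r4
  cy7 -> i9 (sub) RAW r3
  cy8 -> i10 (beq) tail

ISSUED = 4,5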